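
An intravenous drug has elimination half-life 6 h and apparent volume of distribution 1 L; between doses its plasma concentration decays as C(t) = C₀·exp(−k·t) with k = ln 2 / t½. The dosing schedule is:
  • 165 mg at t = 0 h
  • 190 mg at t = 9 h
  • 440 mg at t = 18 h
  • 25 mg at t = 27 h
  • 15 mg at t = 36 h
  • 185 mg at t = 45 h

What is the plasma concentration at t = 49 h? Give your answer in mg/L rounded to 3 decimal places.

k = ln 2 / 6 = 0.11552 per h
Dose 1 (165 mg at t=0 h): 165·exp(−0.11552·49) = 0.574 mg/L
Dose 2 (190 mg at t=9 h): 190·exp(−0.11552·40) = 1.870 mg/L
Dose 3 (440 mg at t=18 h): 440·exp(−0.11552·31) = 12.250 mg/L
Dose 4 (25 mg at t=27 h): 25·exp(−0.11552·22) = 1.969 mg/L
Dose 5 (15 mg at t=36 h): 15·exp(−0.11552·13) = 3.341 mg/L
Dose 6 (185 mg at t=45 h): 185·exp(−0.11552·4) = 116.543 mg/L
C(49) = 0.574 + 1.870 + 12.250 + 1.969 + 3.341 + 116.543 = 136.546 mg/L

136.546 mg/L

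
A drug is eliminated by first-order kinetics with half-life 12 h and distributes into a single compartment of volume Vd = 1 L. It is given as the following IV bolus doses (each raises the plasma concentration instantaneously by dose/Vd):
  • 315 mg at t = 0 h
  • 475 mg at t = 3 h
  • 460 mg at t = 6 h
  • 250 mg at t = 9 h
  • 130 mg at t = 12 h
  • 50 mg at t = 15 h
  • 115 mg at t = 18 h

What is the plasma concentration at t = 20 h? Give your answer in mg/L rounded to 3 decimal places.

836.288 mg/L

k = ln 2 / 12 = 0.05776 per h
Dose 1 (315 mg at t=0 h): 315·exp(−0.05776·20) = 99.219 mg/L
Dose 2 (475 mg at t=3 h): 475·exp(−0.05776·17) = 177.924 mg/L
Dose 3 (460 mg at t=6 h): 460·exp(−0.05776·14) = 204.907 mg/L
Dose 4 (250 mg at t=9 h): 250·exp(−0.05776·11) = 132.433 mg/L
Dose 5 (130 mg at t=12 h): 130·exp(−0.05776·8) = 81.895 mg/L
Dose 6 (50 mg at t=15 h): 50·exp(−0.05776·5) = 37.458 mg/L
Dose 7 (115 mg at t=18 h): 115·exp(−0.05776·2) = 102.453 mg/L
C(20) = 99.219 + 177.924 + 204.907 + 132.433 + 81.895 + 37.458 + 102.453 = 836.288 mg/L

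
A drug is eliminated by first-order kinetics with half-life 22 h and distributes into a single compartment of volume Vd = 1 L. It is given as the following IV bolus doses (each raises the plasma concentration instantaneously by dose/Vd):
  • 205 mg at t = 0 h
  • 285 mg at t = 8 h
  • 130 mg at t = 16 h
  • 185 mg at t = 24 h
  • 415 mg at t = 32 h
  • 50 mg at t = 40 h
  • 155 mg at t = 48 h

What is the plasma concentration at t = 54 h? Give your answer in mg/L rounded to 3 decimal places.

k = ln 2 / 22 = 0.03151 per h
Dose 1 (205 mg at t=0 h): 205·exp(−0.03151·54) = 37.399 mg/L
Dose 2 (285 mg at t=8 h): 285·exp(−0.03151·46) = 66.899 mg/L
Dose 3 (130 mg at t=16 h): 130·exp(−0.03151·38) = 39.263 mg/L
Dose 4 (185 mg at t=24 h): 185·exp(−0.03151·30) = 71.891 mg/L
Dose 5 (415 mg at t=32 h): 415·exp(−0.03151·22) = 207.500 mg/L
Dose 6 (50 mg at t=40 h): 50·exp(−0.03151·14) = 32.167 mg/L
Dose 7 (155 mg at t=48 h): 155·exp(−0.03151·6) = 128.302 mg/L
C(54) = 37.399 + 66.899 + 39.263 + 71.891 + 207.500 + 32.167 + 128.302 = 583.421 mg/L

583.421 mg/L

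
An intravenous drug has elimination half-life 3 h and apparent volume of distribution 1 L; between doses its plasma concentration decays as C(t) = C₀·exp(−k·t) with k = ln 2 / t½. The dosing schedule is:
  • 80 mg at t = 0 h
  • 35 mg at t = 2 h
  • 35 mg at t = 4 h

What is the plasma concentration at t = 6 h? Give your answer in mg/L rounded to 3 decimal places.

55.938 mg/L

k = ln 2 / 3 = 0.23105 per h
Dose 1 (80 mg at t=0 h): 80·exp(−0.23105·6) = 20.000 mg/L
Dose 2 (35 mg at t=2 h): 35·exp(−0.23105·4) = 13.890 mg/L
Dose 3 (35 mg at t=4 h): 35·exp(−0.23105·2) = 22.049 mg/L
C(6) = 20.000 + 13.890 + 22.049 = 55.938 mg/L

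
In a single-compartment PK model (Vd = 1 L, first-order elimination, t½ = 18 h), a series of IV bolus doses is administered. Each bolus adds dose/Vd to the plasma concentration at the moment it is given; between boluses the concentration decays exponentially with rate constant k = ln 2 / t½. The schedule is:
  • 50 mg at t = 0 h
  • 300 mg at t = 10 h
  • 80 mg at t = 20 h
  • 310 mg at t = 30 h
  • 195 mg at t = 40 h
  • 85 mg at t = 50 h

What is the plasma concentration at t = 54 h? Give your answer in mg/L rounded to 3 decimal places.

k = ln 2 / 18 = 0.03851 per h
Dose 1 (50 mg at t=0 h): 50·exp(−0.03851·54) = 6.250 mg/L
Dose 2 (300 mg at t=10 h): 300·exp(−0.03851·44) = 55.115 mg/L
Dose 3 (80 mg at t=20 h): 80·exp(−0.03851·34) = 21.601 mg/L
Dose 4 (310 mg at t=30 h): 310·exp(−0.03851·24) = 123.024 mg/L
Dose 5 (195 mg at t=40 h): 195·exp(−0.03851·14) = 113.737 mg/L
Dose 6 (85 mg at t=50 h): 85·exp(−0.03851·4) = 72.866 mg/L
C(54) = 6.250 + 55.115 + 21.601 + 123.024 + 113.737 + 72.866 = 392.592 mg/L

392.592 mg/L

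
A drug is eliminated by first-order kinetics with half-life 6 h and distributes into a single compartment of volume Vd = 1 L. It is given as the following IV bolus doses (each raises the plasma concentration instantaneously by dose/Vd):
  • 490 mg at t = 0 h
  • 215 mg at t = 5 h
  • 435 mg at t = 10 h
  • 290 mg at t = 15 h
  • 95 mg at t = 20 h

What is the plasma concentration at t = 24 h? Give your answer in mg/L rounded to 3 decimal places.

303.260 mg/L

k = ln 2 / 6 = 0.11552 per h
Dose 1 (490 mg at t=0 h): 490·exp(−0.11552·24) = 30.625 mg/L
Dose 2 (215 mg at t=5 h): 215·exp(−0.11552·19) = 23.943 mg/L
Dose 3 (435 mg at t=10 h): 435·exp(−0.11552·14) = 86.315 mg/L
Dose 4 (290 mg at t=15 h): 290·exp(−0.11552·9) = 102.530 mg/L
Dose 5 (95 mg at t=20 h): 95·exp(−0.11552·4) = 59.846 mg/L
C(24) = 30.625 + 23.943 + 86.315 + 102.530 + 59.846 = 303.260 mg/L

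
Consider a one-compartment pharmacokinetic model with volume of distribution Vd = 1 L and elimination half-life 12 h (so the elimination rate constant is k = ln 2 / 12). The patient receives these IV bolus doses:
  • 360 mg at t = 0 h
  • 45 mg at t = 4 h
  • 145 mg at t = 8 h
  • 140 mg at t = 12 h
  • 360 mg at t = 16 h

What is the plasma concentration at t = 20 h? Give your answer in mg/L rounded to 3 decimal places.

k = ln 2 / 12 = 0.05776 per h
Dose 1 (360 mg at t=0 h): 360·exp(−0.05776·20) = 113.393 mg/L
Dose 2 (45 mg at t=4 h): 45·exp(−0.05776·16) = 17.858 mg/L
Dose 3 (145 mg at t=8 h): 145·exp(−0.05776·12) = 72.500 mg/L
Dose 4 (140 mg at t=12 h): 140·exp(−0.05776·8) = 88.194 mg/L
Dose 5 (360 mg at t=16 h): 360·exp(−0.05776·4) = 285.732 mg/L
C(20) = 113.393 + 17.858 + 72.500 + 88.194 + 285.732 = 577.678 mg/L

577.678 mg/L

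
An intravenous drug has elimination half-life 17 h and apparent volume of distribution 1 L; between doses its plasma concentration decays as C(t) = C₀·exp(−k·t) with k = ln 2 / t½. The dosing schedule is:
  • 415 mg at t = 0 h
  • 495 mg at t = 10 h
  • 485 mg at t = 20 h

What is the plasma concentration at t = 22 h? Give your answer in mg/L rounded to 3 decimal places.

k = ln 2 / 17 = 0.04077 per h
Dose 1 (415 mg at t=0 h): 415·exp(−0.04077·22) = 169.231 mg/L
Dose 2 (495 mg at t=10 h): 495·exp(−0.04077·12) = 303.468 mg/L
Dose 3 (485 mg at t=20 h): 485·exp(−0.04077·2) = 447.019 mg/L
C(22) = 169.231 + 303.468 + 447.019 = 919.719 mg/L

919.719 mg/L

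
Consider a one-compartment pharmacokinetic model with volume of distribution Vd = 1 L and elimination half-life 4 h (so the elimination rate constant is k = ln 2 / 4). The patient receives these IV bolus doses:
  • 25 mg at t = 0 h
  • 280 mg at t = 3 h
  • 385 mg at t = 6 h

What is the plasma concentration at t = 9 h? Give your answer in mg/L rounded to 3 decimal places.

333.173 mg/L

k = ln 2 / 4 = 0.17329 per h
Dose 1 (25 mg at t=0 h): 25·exp(−0.17329·9) = 5.256 mg/L
Dose 2 (280 mg at t=3 h): 280·exp(−0.17329·6) = 98.995 mg/L
Dose 3 (385 mg at t=6 h): 385·exp(−0.17329·3) = 228.922 mg/L
C(9) = 5.256 + 98.995 + 228.922 = 333.173 mg/L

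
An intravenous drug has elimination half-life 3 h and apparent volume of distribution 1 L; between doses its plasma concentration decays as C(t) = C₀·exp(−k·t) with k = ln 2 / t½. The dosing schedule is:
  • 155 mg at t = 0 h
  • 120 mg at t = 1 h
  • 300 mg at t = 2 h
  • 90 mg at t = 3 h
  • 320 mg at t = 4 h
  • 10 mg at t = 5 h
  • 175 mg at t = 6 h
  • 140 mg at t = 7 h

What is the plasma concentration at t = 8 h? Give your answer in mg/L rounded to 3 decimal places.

k = ln 2 / 3 = 0.23105 per h
Dose 1 (155 mg at t=0 h): 155·exp(−0.23105·8) = 24.411 mg/L
Dose 2 (120 mg at t=1 h): 120·exp(−0.23105·7) = 23.811 mg/L
Dose 3 (300 mg at t=2 h): 300·exp(−0.23105·6) = 75.000 mg/L
Dose 4 (90 mg at t=3 h): 90·exp(−0.23105·5) = 28.348 mg/L
Dose 5 (320 mg at t=4 h): 320·exp(−0.23105·4) = 126.992 mg/L
Dose 6 (10 mg at t=5 h): 10·exp(−0.23105·3) = 5.000 mg/L
Dose 7 (175 mg at t=6 h): 175·exp(−0.23105·2) = 110.243 mg/L
Dose 8 (140 mg at t=7 h): 140·exp(−0.23105·1) = 111.118 mg/L
C(8) = 24.411 + 23.811 + 75.000 + 28.348 + 126.992 + 5.000 + 110.243 + 111.118 = 504.923 mg/L

504.923 mg/L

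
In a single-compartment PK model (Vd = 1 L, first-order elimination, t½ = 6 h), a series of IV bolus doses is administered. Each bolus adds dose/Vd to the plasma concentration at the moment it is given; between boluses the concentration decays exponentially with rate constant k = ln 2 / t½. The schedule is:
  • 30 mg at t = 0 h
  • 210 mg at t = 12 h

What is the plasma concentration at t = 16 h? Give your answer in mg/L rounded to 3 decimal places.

137.016 mg/L

k = ln 2 / 6 = 0.11552 per h
Dose 1 (30 mg at t=0 h): 30·exp(−0.11552·16) = 4.725 mg/L
Dose 2 (210 mg at t=12 h): 210·exp(−0.11552·4) = 132.292 mg/L
C(16) = 4.725 + 132.292 = 137.016 mg/L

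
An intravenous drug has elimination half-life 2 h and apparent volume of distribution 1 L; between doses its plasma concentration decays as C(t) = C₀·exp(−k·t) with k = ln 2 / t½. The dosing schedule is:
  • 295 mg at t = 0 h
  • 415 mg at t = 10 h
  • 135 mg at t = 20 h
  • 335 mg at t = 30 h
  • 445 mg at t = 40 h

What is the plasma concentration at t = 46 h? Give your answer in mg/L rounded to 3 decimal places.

56.952 mg/L

k = ln 2 / 2 = 0.34657 per h
Dose 1 (295 mg at t=0 h): 295·exp(−0.34657·46) = 0.000 mg/L
Dose 2 (415 mg at t=10 h): 415·exp(−0.34657·36) = 0.002 mg/L
Dose 3 (135 mg at t=20 h): 135·exp(−0.34657·26) = 0.016 mg/L
Dose 4 (335 mg at t=30 h): 335·exp(−0.34657·16) = 1.309 mg/L
Dose 5 (445 mg at t=40 h): 445·exp(−0.34657·6) = 55.625 mg/L
C(46) = 0.000 + 0.002 + 0.016 + 1.309 + 55.625 = 56.952 mg/L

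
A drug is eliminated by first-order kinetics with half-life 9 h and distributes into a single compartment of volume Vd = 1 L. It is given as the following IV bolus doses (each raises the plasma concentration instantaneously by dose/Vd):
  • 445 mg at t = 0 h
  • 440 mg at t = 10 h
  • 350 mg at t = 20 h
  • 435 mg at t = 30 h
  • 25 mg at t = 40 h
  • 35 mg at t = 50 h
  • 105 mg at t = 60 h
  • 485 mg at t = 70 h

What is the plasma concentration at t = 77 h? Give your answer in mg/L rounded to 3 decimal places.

k = ln 2 / 9 = 0.07702 per h
Dose 1 (445 mg at t=0 h): 445·exp(−0.07702·77) = 1.183 mg/L
Dose 2 (440 mg at t=10 h): 440·exp(−0.07702·67) = 2.526 mg/L
Dose 3 (350 mg at t=20 h): 350·exp(−0.07702·57) = 4.341 mg/L
Dose 4 (435 mg at t=30 h): 435·exp(−0.07702·47) = 11.653 mg/L
Dose 5 (25 mg at t=40 h): 25·exp(−0.07702·37) = 1.447 mg/L
Dose 6 (35 mg at t=50 h): 35·exp(−0.07702·27) = 4.375 mg/L
Dose 7 (105 mg at t=60 h): 105·exp(−0.07702·17) = 28.352 mg/L
Dose 8 (485 mg at t=70 h): 485·exp(−0.07702·7) = 282.883 mg/L
C(77) = 1.183 + 2.526 + 4.341 + 11.653 + 1.447 + 4.375 + 28.352 + 282.883 = 336.759 mg/L

336.759 mg/L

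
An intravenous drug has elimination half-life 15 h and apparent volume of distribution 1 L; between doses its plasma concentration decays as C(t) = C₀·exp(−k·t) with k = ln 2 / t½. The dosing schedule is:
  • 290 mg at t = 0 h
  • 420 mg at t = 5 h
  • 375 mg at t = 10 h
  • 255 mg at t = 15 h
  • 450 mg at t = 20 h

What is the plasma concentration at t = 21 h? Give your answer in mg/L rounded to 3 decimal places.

k = ln 2 / 15 = 0.04621 per h
Dose 1 (290 mg at t=0 h): 290·exp(−0.04621·21) = 109.889 mg/L
Dose 2 (420 mg at t=5 h): 420·exp(−0.04621·16) = 200.517 mg/L
Dose 3 (375 mg at t=10 h): 375·exp(−0.04621·11) = 225.567 mg/L
Dose 4 (255 mg at t=15 h): 255·exp(−0.04621·6) = 193.254 mg/L
Dose 5 (450 mg at t=20 h): 450·exp(−0.04621·1) = 429.679 mg/L
C(21) = 109.889 + 200.517 + 225.567 + 193.254 + 429.679 = 1158.906 mg/L

1158.906 mg/L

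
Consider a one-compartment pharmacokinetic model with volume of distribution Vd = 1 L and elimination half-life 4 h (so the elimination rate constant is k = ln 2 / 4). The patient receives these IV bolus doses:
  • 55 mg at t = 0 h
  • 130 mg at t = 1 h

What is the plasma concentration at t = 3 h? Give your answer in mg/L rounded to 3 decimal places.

k = ln 2 / 4 = 0.17329 per h
Dose 1 (55 mg at t=0 h): 55·exp(−0.17329·3) = 32.703 mg/L
Dose 2 (130 mg at t=1 h): 130·exp(−0.17329·2) = 91.924 mg/L
C(3) = 32.703 + 91.924 = 124.627 mg/L

124.627 mg/L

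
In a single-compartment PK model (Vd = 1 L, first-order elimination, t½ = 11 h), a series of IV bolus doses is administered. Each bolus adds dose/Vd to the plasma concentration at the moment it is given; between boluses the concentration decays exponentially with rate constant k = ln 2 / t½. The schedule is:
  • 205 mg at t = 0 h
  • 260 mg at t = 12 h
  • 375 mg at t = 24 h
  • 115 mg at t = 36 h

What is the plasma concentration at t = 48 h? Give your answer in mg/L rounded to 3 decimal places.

k = ln 2 / 11 = 0.06301 per h
Dose 1 (205 mg at t=0 h): 205·exp(−0.06301·48) = 9.958 mg/L
Dose 2 (260 mg at t=12 h): 260·exp(−0.06301·36) = 26.902 mg/L
Dose 3 (375 mg at t=24 h): 375·exp(−0.06301·24) = 82.649 mg/L
Dose 4 (115 mg at t=36 h): 115·exp(−0.06301·12) = 53.989 mg/L
C(48) = 9.958 + 26.902 + 82.649 + 53.989 = 173.498 mg/L

173.498 mg/L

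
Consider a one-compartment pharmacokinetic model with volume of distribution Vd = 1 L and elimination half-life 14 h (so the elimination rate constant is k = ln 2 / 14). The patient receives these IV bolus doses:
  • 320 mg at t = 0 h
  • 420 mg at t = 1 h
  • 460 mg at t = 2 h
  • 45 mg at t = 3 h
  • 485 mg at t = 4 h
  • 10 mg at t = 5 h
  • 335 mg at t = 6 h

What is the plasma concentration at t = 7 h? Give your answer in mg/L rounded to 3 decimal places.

1680.306 mg/L

k = ln 2 / 14 = 0.04951 per h
Dose 1 (320 mg at t=0 h): 320·exp(−0.04951·7) = 226.274 mg/L
Dose 2 (420 mg at t=1 h): 420·exp(−0.04951·6) = 312.059 mg/L
Dose 3 (460 mg at t=2 h): 460·exp(−0.04951·5) = 359.126 mg/L
Dose 4 (45 mg at t=3 h): 45·exp(−0.04951·4) = 36.915 mg/L
Dose 5 (485 mg at t=4 h): 485·exp(−0.04951·3) = 418.057 mg/L
Dose 6 (10 mg at t=5 h): 10·exp(−0.04951·2) = 9.057 mg/L
Dose 7 (335 mg at t=6 h): 335·exp(−0.04951·1) = 318.818 mg/L
C(7) = 226.274 + 312.059 + 359.126 + 36.915 + 418.057 + 9.057 + 318.818 = 1680.306 mg/L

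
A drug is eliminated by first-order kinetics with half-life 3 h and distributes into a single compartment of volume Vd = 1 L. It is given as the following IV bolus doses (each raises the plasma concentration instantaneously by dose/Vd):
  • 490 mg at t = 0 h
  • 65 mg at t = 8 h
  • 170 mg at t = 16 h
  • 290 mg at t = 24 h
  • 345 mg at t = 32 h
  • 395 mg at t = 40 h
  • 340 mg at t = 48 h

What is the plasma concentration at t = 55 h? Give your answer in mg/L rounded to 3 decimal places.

k = ln 2 / 3 = 0.23105 per h
Dose 1 (490 mg at t=0 h): 490·exp(−0.23105·55) = 0.001 mg/L
Dose 2 (65 mg at t=8 h): 65·exp(−0.23105·47) = 0.001 mg/L
Dose 3 (170 mg at t=16 h): 170·exp(−0.23105·39) = 0.021 mg/L
Dose 4 (290 mg at t=24 h): 290·exp(−0.23105·31) = 0.225 mg/L
Dose 5 (345 mg at t=32 h): 345·exp(−0.23105·23) = 1.698 mg/L
Dose 6 (395 mg at t=40 h): 395·exp(−0.23105·15) = 12.344 mg/L
Dose 7 (340 mg at t=48 h): 340·exp(−0.23105·7) = 67.465 mg/L
C(55) = 0.001 + 0.001 + 0.021 + 0.225 + 1.698 + 12.344 + 67.465 = 81.754 mg/L

81.754 mg/L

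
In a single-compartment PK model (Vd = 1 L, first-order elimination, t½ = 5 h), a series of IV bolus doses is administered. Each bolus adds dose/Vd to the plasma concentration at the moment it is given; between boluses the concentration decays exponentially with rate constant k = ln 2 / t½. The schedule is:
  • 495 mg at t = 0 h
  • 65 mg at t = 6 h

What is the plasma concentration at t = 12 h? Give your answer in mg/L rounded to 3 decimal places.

k = ln 2 / 5 = 0.13863 per h
Dose 1 (495 mg at t=0 h): 495·exp(−0.13863·12) = 93.785 mg/L
Dose 2 (65 mg at t=6 h): 65·exp(−0.13863·6) = 28.293 mg/L
C(12) = 93.785 + 28.293 = 122.078 mg/L

122.078 mg/L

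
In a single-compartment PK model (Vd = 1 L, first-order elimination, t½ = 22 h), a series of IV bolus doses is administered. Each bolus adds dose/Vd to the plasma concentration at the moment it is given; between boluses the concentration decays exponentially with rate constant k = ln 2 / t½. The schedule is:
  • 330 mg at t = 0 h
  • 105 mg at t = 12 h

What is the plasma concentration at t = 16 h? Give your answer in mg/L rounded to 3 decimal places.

k = ln 2 / 22 = 0.03151 per h
Dose 1 (330 mg at t=0 h): 330·exp(−0.03151·16) = 199.335 mg/L
Dose 2 (105 mg at t=12 h): 105·exp(−0.03151·4) = 92.567 mg/L
C(16) = 199.335 + 92.567 = 291.902 mg/L

291.902 mg/L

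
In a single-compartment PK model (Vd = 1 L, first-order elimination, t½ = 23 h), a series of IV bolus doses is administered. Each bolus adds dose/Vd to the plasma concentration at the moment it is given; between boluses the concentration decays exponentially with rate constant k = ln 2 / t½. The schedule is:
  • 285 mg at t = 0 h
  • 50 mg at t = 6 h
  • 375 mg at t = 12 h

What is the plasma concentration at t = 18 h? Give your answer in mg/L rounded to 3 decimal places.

513.471 mg/L

k = ln 2 / 23 = 0.03014 per h
Dose 1 (285 mg at t=0 h): 285·exp(−0.03014·18) = 165.675 mg/L
Dose 2 (50 mg at t=6 h): 50·exp(−0.03014·12) = 34.827 mg/L
Dose 3 (375 mg at t=12 h): 375·exp(−0.03014·6) = 312.969 mg/L
C(18) = 165.675 + 34.827 + 312.969 = 513.471 mg/L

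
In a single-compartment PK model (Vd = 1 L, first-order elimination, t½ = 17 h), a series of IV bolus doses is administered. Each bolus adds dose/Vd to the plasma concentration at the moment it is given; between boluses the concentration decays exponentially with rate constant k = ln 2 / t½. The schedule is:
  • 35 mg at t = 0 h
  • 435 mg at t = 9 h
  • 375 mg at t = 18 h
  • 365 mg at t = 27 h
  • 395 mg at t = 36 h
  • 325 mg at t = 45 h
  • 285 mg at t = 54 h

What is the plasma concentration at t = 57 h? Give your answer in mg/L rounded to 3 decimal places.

k = ln 2 / 17 = 0.04077 per h
Dose 1 (35 mg at t=0 h): 35·exp(−0.04077·57) = 3.426 mg/L
Dose 2 (435 mg at t=9 h): 435·exp(−0.04077·48) = 61.450 mg/L
Dose 3 (375 mg at t=18 h): 375·exp(−0.04077·39) = 76.460 mg/L
Dose 4 (365 mg at t=27 h): 365·exp(−0.04077·30) = 107.415 mg/L
Dose 5 (395 mg at t=36 h): 395·exp(−0.04077·21) = 167.779 mg/L
Dose 6 (325 mg at t=45 h): 325·exp(−0.04077·12) = 199.247 mg/L
Dose 7 (285 mg at t=54 h): 285·exp(−0.04077·3) = 252.187 mg/L
C(57) = 3.426 + 61.450 + 76.460 + 107.415 + 167.779 + 199.247 + 252.187 = 867.962 mg/L

867.962 mg/L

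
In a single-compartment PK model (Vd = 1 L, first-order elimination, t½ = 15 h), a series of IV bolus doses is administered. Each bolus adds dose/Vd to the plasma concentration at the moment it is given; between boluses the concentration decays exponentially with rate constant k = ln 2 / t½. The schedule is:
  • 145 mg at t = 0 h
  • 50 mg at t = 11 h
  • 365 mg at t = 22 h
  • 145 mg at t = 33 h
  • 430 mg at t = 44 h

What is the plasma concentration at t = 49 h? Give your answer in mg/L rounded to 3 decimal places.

k = ln 2 / 15 = 0.04621 per h
Dose 1 (145 mg at t=0 h): 145·exp(−0.04621·49) = 15.066 mg/L
Dose 2 (50 mg at t=11 h): 50·exp(−0.04621·38) = 8.637 mg/L
Dose 3 (365 mg at t=22 h): 365·exp(−0.04621·27) = 104.819 mg/L
Dose 4 (145 mg at t=33 h): 145·exp(−0.04621·16) = 69.226 mg/L
Dose 5 (430 mg at t=44 h): 430·exp(−0.04621·5) = 341.291 mg/L
C(49) = 15.066 + 8.637 + 104.819 + 69.226 + 341.291 = 539.039 mg/L

539.039 mg/L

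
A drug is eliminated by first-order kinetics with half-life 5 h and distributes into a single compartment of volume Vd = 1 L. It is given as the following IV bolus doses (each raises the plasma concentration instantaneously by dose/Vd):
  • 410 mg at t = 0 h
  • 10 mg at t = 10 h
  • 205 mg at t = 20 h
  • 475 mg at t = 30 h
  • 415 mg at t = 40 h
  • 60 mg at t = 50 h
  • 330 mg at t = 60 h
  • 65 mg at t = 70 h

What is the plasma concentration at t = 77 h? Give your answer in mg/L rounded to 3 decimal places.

k = ln 2 / 5 = 0.13863 per h
Dose 1 (410 mg at t=0 h): 410·exp(−0.13863·77) = 0.009 mg/L
Dose 2 (10 mg at t=10 h): 10·exp(−0.13863·67) = 0.001 mg/L
Dose 3 (205 mg at t=20 h): 205·exp(−0.13863·57) = 0.076 mg/L
Dose 4 (475 mg at t=30 h): 475·exp(−0.13863·47) = 0.703 mg/L
Dose 5 (415 mg at t=40 h): 415·exp(−0.13863·37) = 2.457 mg/L
Dose 6 (60 mg at t=50 h): 60·exp(−0.13863·27) = 1.421 mg/L
Dose 7 (330 mg at t=60 h): 330·exp(−0.13863·17) = 31.262 mg/L
Dose 8 (65 mg at t=70 h): 65·exp(−0.13863·7) = 24.630 mg/L
C(77) = 0.009 + 0.001 + 0.076 + 0.703 + 2.457 + 1.421 + 31.262 + 24.630 = 60.560 mg/L

60.560 mg/L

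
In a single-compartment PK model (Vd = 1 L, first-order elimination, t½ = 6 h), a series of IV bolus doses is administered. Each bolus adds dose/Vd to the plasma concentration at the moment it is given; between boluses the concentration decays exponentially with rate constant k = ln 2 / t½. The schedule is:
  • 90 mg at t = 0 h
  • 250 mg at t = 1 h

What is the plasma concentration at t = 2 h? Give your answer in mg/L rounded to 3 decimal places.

294.158 mg/L

k = ln 2 / 6 = 0.11552 per h
Dose 1 (90 mg at t=0 h): 90·exp(−0.11552·2) = 71.433 mg/L
Dose 2 (250 mg at t=1 h): 250·exp(−0.11552·1) = 222.725 mg/L
C(2) = 71.433 + 222.725 = 294.158 mg/L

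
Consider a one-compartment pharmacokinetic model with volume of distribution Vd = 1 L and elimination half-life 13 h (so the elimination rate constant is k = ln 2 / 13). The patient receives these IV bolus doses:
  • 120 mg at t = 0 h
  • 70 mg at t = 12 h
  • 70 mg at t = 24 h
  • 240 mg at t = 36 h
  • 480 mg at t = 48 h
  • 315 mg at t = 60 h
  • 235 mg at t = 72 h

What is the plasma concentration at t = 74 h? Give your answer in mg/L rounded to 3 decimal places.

k = ln 2 / 13 = 0.05332 per h
Dose 1 (120 mg at t=0 h): 120·exp(−0.05332·74) = 2.321 mg/L
Dose 2 (70 mg at t=12 h): 70·exp(−0.05332·62) = 2.567 mg/L
Dose 3 (70 mg at t=24 h): 70·exp(−0.05332·50) = 4.867 mg/L
Dose 4 (240 mg at t=36 h): 240·exp(−0.05332·38) = 31.643 mg/L
Dose 5 (480 mg at t=48 h): 480·exp(−0.05332·26) = 120.000 mg/L
Dose 6 (315 mg at t=60 h): 315·exp(−0.05332·14) = 149.322 mg/L
Dose 7 (235 mg at t=72 h): 235·exp(−0.05332·2) = 211.230 mg/L
C(74) = 2.321 + 2.567 + 4.867 + 31.643 + 120.000 + 149.322 + 211.230 = 521.950 mg/L

521.950 mg/L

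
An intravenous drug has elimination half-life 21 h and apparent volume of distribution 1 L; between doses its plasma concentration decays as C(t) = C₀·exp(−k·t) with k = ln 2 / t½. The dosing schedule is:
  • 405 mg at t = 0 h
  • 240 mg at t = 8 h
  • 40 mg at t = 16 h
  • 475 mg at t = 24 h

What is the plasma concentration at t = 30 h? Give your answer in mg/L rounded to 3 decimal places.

k = ln 2 / 21 = 0.03301 per h
Dose 1 (405 mg at t=0 h): 405·exp(−0.03301·30) = 150.457 mg/L
Dose 2 (240 mg at t=8 h): 240·exp(−0.03301·22) = 116.104 mg/L
Dose 3 (40 mg at t=16 h): 40·exp(−0.03301·14) = 25.198 mg/L
Dose 4 (475 mg at t=24 h): 475·exp(−0.03301·6) = 389.659 mg/L
C(30) = 150.457 + 116.104 + 25.198 + 389.659 = 681.418 mg/L

681.418 mg/L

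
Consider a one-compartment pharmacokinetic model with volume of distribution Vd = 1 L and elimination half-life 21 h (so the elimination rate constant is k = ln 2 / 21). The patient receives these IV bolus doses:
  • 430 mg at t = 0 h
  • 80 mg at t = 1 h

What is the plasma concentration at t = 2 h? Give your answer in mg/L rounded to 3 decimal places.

479.933 mg/L

k = ln 2 / 21 = 0.03301 per h
Dose 1 (430 mg at t=0 h): 430·exp(−0.03301·2) = 402.531 mg/L
Dose 2 (80 mg at t=1 h): 80·exp(−0.03301·1) = 77.403 mg/L
C(2) = 402.531 + 77.403 = 479.933 mg/L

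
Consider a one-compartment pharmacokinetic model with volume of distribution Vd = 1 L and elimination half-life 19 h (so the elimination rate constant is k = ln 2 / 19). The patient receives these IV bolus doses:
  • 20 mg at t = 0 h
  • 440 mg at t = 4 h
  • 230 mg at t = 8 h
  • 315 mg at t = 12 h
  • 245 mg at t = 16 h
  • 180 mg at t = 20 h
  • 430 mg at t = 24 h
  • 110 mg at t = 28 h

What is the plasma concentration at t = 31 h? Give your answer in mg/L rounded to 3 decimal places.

1121.588 mg/L

k = ln 2 / 19 = 0.03648 per h
Dose 1 (20 mg at t=0 h): 20·exp(−0.03648·31) = 6.455 mg/L
Dose 2 (440 mg at t=4 h): 440·exp(−0.03648·27) = 164.313 mg/L
Dose 3 (230 mg at t=8 h): 230·exp(−0.03648·23) = 99.386 mg/L
Dose 4 (315 mg at t=12 h): 315·exp(−0.03648·19) = 157.500 mg/L
Dose 5 (245 mg at t=16 h): 245·exp(−0.03648·15) = 141.746 mg/L
Dose 6 (180 mg at t=20 h): 180·exp(−0.03648·11) = 120.501 mg/L
Dose 7 (430 mg at t=24 h): 430·exp(−0.03648·7) = 333.091 mg/L
Dose 8 (110 mg at t=28 h): 110·exp(−0.03648·3) = 98.597 mg/L
C(31) = 6.455 + 164.313 + 99.386 + 157.500 + 141.746 + 120.501 + 333.091 + 98.597 = 1121.588 mg/L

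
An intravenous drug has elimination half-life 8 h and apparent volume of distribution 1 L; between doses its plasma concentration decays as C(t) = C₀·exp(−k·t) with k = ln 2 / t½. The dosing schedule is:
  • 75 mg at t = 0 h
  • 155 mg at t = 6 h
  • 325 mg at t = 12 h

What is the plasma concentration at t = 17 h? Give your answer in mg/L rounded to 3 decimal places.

287.691 mg/L

k = ln 2 / 8 = 0.08664 per h
Dose 1 (75 mg at t=0 h): 75·exp(−0.08664·17) = 17.194 mg/L
Dose 2 (155 mg at t=6 h): 155·exp(−0.08664·11) = 59.761 mg/L
Dose 3 (325 mg at t=12 h): 325·exp(−0.08664·5) = 210.736 mg/L
C(17) = 17.194 + 59.761 + 210.736 = 287.691 mg/L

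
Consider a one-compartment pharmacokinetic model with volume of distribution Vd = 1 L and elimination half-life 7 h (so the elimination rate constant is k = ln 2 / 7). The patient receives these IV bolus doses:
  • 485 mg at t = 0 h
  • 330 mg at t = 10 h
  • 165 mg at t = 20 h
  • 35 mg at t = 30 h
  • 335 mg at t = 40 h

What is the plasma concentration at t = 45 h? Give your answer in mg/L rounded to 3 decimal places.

k = ln 2 / 7 = 0.09902 per h
Dose 1 (485 mg at t=0 h): 485·exp(−0.09902·45) = 5.631 mg/L
Dose 2 (330 mg at t=10 h): 330·exp(−0.09902·35) = 10.313 mg/L
Dose 3 (165 mg at t=20 h): 165·exp(−0.09902·25) = 13.880 mg/L
Dose 4 (35 mg at t=30 h): 35·exp(−0.09902·15) = 7.925 mg/L
Dose 5 (335 mg at t=40 h): 335·exp(−0.09902·5) = 204.185 mg/L
C(45) = 5.631 + 10.313 + 13.880 + 7.925 + 204.185 = 241.932 mg/L

241.932 mg/L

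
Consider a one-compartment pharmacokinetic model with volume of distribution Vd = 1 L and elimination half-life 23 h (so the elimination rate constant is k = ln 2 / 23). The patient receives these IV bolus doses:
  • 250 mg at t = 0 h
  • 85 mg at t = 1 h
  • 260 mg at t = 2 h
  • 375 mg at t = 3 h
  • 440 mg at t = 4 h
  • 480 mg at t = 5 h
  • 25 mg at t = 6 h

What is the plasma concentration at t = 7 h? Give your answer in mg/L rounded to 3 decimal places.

k = ln 2 / 23 = 0.03014 per h
Dose 1 (250 mg at t=0 h): 250·exp(−0.03014·7) = 202.452 mg/L
Dose 2 (85 mg at t=1 h): 85·exp(−0.03014·6) = 70.940 mg/L
Dose 3 (260 mg at t=2 h): 260·exp(−0.03014·5) = 223.631 mg/L
Dose 4 (375 mg at t=3 h): 375·exp(−0.03014·4) = 332.413 mg/L
Dose 5 (440 mg at t=4 h): 440·exp(−0.03014·3) = 401.965 mg/L
Dose 6 (480 mg at t=5 h): 480·exp(−0.03014·2) = 451.923 mg/L
Dose 7 (25 mg at t=6 h): 25·exp(−0.03014·1) = 24.258 mg/L
C(7) = 202.452 + 70.940 + 223.631 + 332.413 + 401.965 + 451.923 + 24.258 = 1707.582 mg/L

1707.582 mg/L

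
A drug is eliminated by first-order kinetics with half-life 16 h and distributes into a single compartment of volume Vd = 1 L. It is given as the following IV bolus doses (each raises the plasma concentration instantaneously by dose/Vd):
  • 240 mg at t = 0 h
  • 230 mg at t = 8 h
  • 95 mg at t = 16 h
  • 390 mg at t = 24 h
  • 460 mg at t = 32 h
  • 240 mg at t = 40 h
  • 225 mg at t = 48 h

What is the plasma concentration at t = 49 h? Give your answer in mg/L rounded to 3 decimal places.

k = ln 2 / 16 = 0.04332 per h
Dose 1 (240 mg at t=0 h): 240·exp(−0.04332·49) = 28.728 mg/L
Dose 2 (230 mg at t=8 h): 230·exp(−0.04332·41) = 38.935 mg/L
Dose 3 (95 mg at t=16 h): 95·exp(−0.04332·33) = 22.743 mg/L
Dose 4 (390 mg at t=24 h): 390·exp(−0.04332·25) = 132.040 mg/L
Dose 5 (460 mg at t=32 h): 460·exp(−0.04332·17) = 220.249 mg/L
Dose 6 (240 mg at t=40 h): 240·exp(−0.04332·9) = 162.511 mg/L
Dose 7 (225 mg at t=48 h): 225·exp(−0.04332·1) = 215.461 mg/L
C(49) = 28.728 + 38.935 + 22.743 + 132.040 + 220.249 + 162.511 + 215.461 = 820.666 mg/L

820.666 mg/L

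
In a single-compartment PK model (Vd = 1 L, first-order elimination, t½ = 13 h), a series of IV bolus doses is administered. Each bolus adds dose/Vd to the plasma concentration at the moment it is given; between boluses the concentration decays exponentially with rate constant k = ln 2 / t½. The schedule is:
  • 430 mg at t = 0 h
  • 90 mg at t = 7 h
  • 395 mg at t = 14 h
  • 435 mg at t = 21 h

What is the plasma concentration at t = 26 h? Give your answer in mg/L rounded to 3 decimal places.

k = ln 2 / 13 = 0.05332 per h
Dose 1 (430 mg at t=0 h): 430·exp(−0.05332·26) = 107.500 mg/L
Dose 2 (90 mg at t=7 h): 90·exp(−0.05332·19) = 32.680 mg/L
Dose 3 (395 mg at t=14 h): 395·exp(−0.05332·12) = 208.316 mg/L
Dose 4 (435 mg at t=21 h): 435·exp(−0.05332·5) = 333.203 mg/L
C(26) = 107.500 + 32.680 + 208.316 + 333.203 = 681.698 mg/L

681.698 mg/L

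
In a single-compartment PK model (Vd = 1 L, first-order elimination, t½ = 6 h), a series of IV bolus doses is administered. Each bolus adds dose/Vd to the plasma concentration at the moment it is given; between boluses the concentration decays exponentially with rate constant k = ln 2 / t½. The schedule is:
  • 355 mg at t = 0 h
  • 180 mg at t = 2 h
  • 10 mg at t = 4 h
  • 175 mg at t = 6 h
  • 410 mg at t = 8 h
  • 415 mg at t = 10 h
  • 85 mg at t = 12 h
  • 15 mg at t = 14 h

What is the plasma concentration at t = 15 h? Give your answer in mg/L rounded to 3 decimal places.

k = ln 2 / 6 = 0.11552 per h
Dose 1 (355 mg at t=0 h): 355·exp(−0.11552·15) = 62.756 mg/L
Dose 2 (180 mg at t=2 h): 180·exp(−0.11552·13) = 40.090 mg/L
Dose 3 (10 mg at t=4 h): 10·exp(−0.11552·11) = 2.806 mg/L
Dose 4 (175 mg at t=6 h): 175·exp(−0.11552·9) = 61.872 mg/L
Dose 5 (410 mg at t=8 h): 410·exp(−0.11552·7) = 182.634 mg/L
Dose 6 (415 mg at t=10 h): 415·exp(−0.11552·5) = 232.911 mg/L
Dose 7 (85 mg at t=12 h): 85·exp(−0.11552·3) = 60.104 mg/L
Dose 8 (15 mg at t=14 h): 15·exp(−0.11552·1) = 13.363 mg/L
C(15) = 62.756 + 40.090 + 2.806 + 61.872 + 182.634 + 232.911 + 60.104 + 13.363 = 656.537 mg/L

656.537 mg/L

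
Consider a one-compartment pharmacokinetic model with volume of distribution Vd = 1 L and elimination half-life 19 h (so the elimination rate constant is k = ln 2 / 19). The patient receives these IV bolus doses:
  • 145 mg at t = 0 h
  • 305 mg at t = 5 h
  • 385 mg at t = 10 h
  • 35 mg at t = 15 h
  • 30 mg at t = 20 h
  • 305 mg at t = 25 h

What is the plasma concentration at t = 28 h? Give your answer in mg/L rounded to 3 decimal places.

701.225 mg/L

k = ln 2 / 19 = 0.03648 per h
Dose 1 (145 mg at t=0 h): 145·exp(−0.03648·28) = 52.209 mg/L
Dose 2 (305 mg at t=5 h): 305·exp(−0.03648·23) = 131.794 mg/L
Dose 3 (385 mg at t=10 h): 385·exp(−0.03648·18) = 199.652 mg/L
Dose 4 (35 mg at t=15 h): 35·exp(−0.03648·13) = 21.782 mg/L
Dose 5 (30 mg at t=20 h): 30·exp(−0.03648·8) = 22.406 mg/L
Dose 6 (305 mg at t=25 h): 305·exp(−0.03648·3) = 273.381 mg/L
C(28) = 52.209 + 131.794 + 199.652 + 21.782 + 22.406 + 273.381 = 701.225 mg/L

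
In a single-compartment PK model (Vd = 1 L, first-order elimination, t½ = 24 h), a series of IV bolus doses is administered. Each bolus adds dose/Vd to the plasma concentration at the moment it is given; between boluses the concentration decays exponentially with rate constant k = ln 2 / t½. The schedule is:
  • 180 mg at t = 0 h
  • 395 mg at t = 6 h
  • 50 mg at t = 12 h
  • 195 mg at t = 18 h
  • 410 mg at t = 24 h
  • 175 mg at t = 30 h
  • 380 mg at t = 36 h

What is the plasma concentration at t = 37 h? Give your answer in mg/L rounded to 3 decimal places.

k = ln 2 / 24 = 0.02888 per h
Dose 1 (180 mg at t=0 h): 180·exp(−0.02888·37) = 61.828 mg/L
Dose 2 (395 mg at t=6 h): 395·exp(−0.02888·31) = 161.349 mg/L
Dose 3 (50 mg at t=12 h): 50·exp(−0.02888·25) = 24.288 mg/L
Dose 4 (195 mg at t=18 h): 195·exp(−0.02888·19) = 112.647 mg/L
Dose 5 (410 mg at t=24 h): 410·exp(−0.02888·13) = 281.660 mg/L
Dose 6 (175 mg at t=30 h): 175·exp(−0.02888·7) = 142.968 mg/L
Dose 7 (380 mg at t=36 h): 380·exp(−0.02888·1) = 369.182 mg/L
C(37) = 61.828 + 161.349 + 24.288 + 112.647 + 281.660 + 142.968 + 369.182 = 1153.922 mg/L

1153.922 mg/L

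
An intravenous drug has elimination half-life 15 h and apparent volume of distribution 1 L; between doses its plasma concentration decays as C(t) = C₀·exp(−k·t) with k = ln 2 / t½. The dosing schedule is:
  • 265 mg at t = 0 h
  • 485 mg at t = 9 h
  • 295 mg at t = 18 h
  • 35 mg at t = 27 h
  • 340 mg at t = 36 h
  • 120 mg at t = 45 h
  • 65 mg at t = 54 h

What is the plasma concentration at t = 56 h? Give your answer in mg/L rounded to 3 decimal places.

401.693 mg/L

k = ln 2 / 15 = 0.04621 per h
Dose 1 (265 mg at t=0 h): 265·exp(−0.04621·56) = 19.925 mg/L
Dose 2 (485 mg at t=9 h): 485·exp(−0.04621·47) = 55.273 mg/L
Dose 3 (295 mg at t=18 h): 295·exp(−0.04621·38) = 50.958 mg/L
Dose 4 (35 mg at t=27 h): 35·exp(−0.04621·29) = 9.164 mg/L
Dose 5 (340 mg at t=36 h): 340·exp(−0.04621·20) = 134.929 mg/L
Dose 6 (120 mg at t=45 h): 120·exp(−0.04621·11) = 72.182 mg/L
Dose 7 (65 mg at t=54 h): 65·exp(−0.04621·2) = 59.262 mg/L
C(56) = 19.925 + 55.273 + 50.958 + 9.164 + 134.929 + 72.182 + 59.262 = 401.693 mg/L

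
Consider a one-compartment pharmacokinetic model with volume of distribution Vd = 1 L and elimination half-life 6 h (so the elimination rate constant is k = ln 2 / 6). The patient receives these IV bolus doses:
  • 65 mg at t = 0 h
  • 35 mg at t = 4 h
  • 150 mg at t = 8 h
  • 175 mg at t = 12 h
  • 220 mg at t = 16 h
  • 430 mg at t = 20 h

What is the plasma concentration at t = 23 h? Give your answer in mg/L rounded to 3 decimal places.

486.137 mg/L

k = ln 2 / 6 = 0.11552 per h
Dose 1 (65 mg at t=0 h): 65·exp(−0.11552·23) = 4.560 mg/L
Dose 2 (35 mg at t=4 h): 35·exp(−0.11552·19) = 3.898 mg/L
Dose 3 (150 mg at t=8 h): 150·exp(−0.11552·15) = 26.517 mg/L
Dose 4 (175 mg at t=12 h): 175·exp(−0.11552·11) = 49.108 mg/L
Dose 5 (220 mg at t=16 h): 220·exp(−0.11552·7) = 97.999 mg/L
Dose 6 (430 mg at t=20 h): 430·exp(−0.11552·3) = 304.056 mg/L
C(23) = 4.560 + 3.898 + 26.517 + 49.108 + 97.999 + 304.056 = 486.137 mg/L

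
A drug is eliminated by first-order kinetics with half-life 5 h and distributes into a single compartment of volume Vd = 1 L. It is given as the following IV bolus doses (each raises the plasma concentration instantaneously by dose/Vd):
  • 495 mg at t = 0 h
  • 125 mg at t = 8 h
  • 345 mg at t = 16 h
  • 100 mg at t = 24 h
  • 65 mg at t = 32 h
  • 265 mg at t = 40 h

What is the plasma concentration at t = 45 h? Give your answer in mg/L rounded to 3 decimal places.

156.561 mg/L

k = ln 2 / 5 = 0.13863 per h
Dose 1 (495 mg at t=0 h): 495·exp(−0.13863·45) = 0.967 mg/L
Dose 2 (125 mg at t=8 h): 125·exp(−0.13863·37) = 0.740 mg/L
Dose 3 (345 mg at t=16 h): 345·exp(−0.13863·29) = 6.192 mg/L
Dose 4 (100 mg at t=24 h): 100·exp(−0.13863·21) = 5.441 mg/L
Dose 5 (65 mg at t=32 h): 65·exp(−0.13863·13) = 10.721 mg/L
Dose 6 (265 mg at t=40 h): 265·exp(−0.13863·5) = 132.500 mg/L
C(45) = 0.967 + 0.740 + 6.192 + 5.441 + 10.721 + 132.500 = 156.561 mg/L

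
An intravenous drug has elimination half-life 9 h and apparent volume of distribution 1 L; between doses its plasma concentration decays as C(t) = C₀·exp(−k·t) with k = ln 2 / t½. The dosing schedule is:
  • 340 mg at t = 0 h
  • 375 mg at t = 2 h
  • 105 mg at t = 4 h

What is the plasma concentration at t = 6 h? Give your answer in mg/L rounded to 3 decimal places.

k = ln 2 / 9 = 0.07702 per h
Dose 1 (340 mg at t=0 h): 340·exp(−0.07702·6) = 214.187 mg/L
Dose 2 (375 mg at t=2 h): 375·exp(−0.07702·4) = 275.575 mg/L
Dose 3 (105 mg at t=4 h): 105·exp(−0.07702·2) = 90.011 mg/L
C(6) = 214.187 + 275.575 + 90.011 = 579.772 mg/L

579.772 mg/L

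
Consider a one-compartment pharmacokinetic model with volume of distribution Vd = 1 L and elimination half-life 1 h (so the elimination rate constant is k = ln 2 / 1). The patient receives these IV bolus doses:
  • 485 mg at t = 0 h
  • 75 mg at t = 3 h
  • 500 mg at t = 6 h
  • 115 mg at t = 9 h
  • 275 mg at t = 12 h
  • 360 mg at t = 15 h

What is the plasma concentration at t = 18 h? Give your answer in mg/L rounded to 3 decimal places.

k = ln 2 / 1 = 0.69315 per h
Dose 1 (485 mg at t=0 h): 485·exp(−0.69315·18) = 0.002 mg/L
Dose 2 (75 mg at t=3 h): 75·exp(−0.69315·15) = 0.002 mg/L
Dose 3 (500 mg at t=6 h): 500·exp(−0.69315·12) = 0.122 mg/L
Dose 4 (115 mg at t=9 h): 115·exp(−0.69315·9) = 0.225 mg/L
Dose 5 (275 mg at t=12 h): 275·exp(−0.69315·6) = 4.297 mg/L
Dose 6 (360 mg at t=15 h): 360·exp(−0.69315·3) = 45.000 mg/L
C(18) = 0.002 + 0.002 + 0.122 + 0.225 + 4.297 + 45.000 = 49.648 mg/L

49.648 mg/L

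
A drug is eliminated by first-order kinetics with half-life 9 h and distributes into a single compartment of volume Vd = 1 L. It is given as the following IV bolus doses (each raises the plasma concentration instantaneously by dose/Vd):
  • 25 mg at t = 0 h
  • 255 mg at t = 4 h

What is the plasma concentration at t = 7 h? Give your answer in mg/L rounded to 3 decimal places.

k = ln 2 / 9 = 0.07702 per h
Dose 1 (25 mg at t=0 h): 25·exp(−0.07702·7) = 14.582 mg/L
Dose 2 (255 mg at t=4 h): 255·exp(−0.07702·3) = 202.394 mg/L
C(7) = 14.582 + 202.394 = 216.975 mg/L

216.975 mg/L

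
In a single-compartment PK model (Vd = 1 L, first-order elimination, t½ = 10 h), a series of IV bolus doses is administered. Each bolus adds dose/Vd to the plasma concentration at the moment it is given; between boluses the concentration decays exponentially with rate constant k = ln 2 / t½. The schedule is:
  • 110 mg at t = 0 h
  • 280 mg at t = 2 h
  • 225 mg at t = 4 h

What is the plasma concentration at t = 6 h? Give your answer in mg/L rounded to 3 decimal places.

480.647 mg/L

k = ln 2 / 10 = 0.06931 per h
Dose 1 (110 mg at t=0 h): 110·exp(−0.06931·6) = 72.573 mg/L
Dose 2 (280 mg at t=2 h): 280·exp(−0.06931·4) = 212.200 mg/L
Dose 3 (225 mg at t=4 h): 225·exp(−0.06931·2) = 195.874 mg/L
C(6) = 72.573 + 212.200 + 195.874 = 480.647 mg/L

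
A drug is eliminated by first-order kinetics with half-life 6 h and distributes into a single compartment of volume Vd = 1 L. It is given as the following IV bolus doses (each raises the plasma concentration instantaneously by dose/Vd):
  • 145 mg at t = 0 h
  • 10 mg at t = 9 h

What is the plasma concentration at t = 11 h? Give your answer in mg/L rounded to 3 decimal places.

k = ln 2 / 6 = 0.11552 per h
Dose 1 (145 mg at t=0 h): 145·exp(−0.11552·11) = 40.689 mg/L
Dose 2 (10 mg at t=9 h): 10·exp(−0.11552·2) = 7.937 mg/L
C(11) = 40.689 + 7.937 = 48.626 mg/L

48.626 mg/L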